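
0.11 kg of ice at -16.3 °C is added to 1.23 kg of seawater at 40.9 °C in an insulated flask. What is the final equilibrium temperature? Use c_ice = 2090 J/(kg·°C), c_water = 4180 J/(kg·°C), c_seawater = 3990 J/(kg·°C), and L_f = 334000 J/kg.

T_f ≈ 29.9 °C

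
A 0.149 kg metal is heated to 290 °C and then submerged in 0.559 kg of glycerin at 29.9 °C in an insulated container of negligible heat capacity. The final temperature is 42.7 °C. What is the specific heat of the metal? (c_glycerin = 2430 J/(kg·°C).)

c ≈ 472 J/(kg·°C)

Heat gained plus heat lost sum to zero:
0.149×c×(42.7 − 290) + 0.559×2430×(42.7 − 29.9) = 0
-36.85 c = -17387
c = -17387/-36.85 ≈ 471.9 J/(kg·°C)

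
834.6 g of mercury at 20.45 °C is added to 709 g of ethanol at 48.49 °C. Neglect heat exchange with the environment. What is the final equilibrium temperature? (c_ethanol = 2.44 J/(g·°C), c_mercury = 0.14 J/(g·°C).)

Heat lost by the ethanol equals heat gained by the mercury:
709·2.44·(48.49 − T) = 834.6·0.14·(T − 20.45)
1730(48.49 − T) = 116.84(T − 20.45)
1846.8 T = 86275  ⇒  T ≈ 46.72 °C

T_f ≈ 46.7 °C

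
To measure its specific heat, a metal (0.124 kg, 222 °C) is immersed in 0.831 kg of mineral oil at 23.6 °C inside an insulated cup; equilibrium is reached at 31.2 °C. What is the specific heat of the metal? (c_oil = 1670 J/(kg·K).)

c ≈ 446 J/(kg·K)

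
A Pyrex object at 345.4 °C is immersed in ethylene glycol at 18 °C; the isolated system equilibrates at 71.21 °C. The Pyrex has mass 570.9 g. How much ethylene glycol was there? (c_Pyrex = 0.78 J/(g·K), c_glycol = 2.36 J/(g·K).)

m ≈ 972 g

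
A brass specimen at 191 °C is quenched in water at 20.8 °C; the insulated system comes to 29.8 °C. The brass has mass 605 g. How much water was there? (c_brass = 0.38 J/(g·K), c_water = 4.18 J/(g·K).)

m ≈ 985 g

Heat lost by the brass = heat gained by the water:
605·0.38·(191 − 29.8) = m·4.18·(29.8 − 20.8)
37.62 m = 37060  ⇒  m ≈ 985.1 g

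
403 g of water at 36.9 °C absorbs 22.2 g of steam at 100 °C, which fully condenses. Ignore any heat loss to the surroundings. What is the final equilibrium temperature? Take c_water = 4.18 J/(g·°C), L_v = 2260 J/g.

T_f ≈ 68.4 °C

Taking heat into each body as positive, Σ m c ΔT = 0:
latent heat released on condensation: 22.2×2260 = 50172; condensed water 100 °C→T: 92.8(T − 100); original water: 1684.5(T − 36.9)
1777.3 T = 50172 + 9279.6 + 62160 = 121611
T ≈ 68.42 °C, under the boiling point, so the assumption holds.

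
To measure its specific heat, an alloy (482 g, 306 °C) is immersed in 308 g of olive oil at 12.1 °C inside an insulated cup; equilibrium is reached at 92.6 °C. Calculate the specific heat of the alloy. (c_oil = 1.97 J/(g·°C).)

c ≈ 0.475 J/(g·°C)

Net heat exchanged in the isolated system is zero:
482×c×(92.6 − 306) + 308×1.97×(92.6 − 12.1) = 0
-102859 c = -48844
c = -48844/-102859 ≈ 0.4749 J/(g·°C)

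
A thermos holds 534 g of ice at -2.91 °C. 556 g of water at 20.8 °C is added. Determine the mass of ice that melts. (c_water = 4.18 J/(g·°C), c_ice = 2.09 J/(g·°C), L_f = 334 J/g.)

m_melted ≈ 135 g

Cooling the water to 0 °C releases 556×4.18×20.8 = 48341 J.
Warming the ice to 0 °C takes 534×2.09×2.91 = 3247.7 J, leaving 45093 J for melting.
Fully melting the ice requires m_ice L_f = 534×334 = 178356 J.
That's not enough to melt it all — equilibrium is at 0 °C with ice remaining.
m_melt = 45093 / L_f = 135 g.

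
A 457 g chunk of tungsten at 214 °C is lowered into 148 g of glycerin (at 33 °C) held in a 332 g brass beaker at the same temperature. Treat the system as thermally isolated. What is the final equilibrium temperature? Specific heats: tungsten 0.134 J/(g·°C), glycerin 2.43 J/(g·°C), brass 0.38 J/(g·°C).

Energy conservation, ΣQ = 0:
457*0.134*(T − 214) + 148*2.43*(T − 33) + 332*0.38*(T − 33) = 0
61.24(T − 214) + 359.64(T − 33) + 126.16(T − 33) = 0
(61.24 + 359.64 + 126.16) T = 61.24*214 + 359.64*33 + 126.16*33
T ≈ 53.26 °C

T_f ≈ 53.3 °C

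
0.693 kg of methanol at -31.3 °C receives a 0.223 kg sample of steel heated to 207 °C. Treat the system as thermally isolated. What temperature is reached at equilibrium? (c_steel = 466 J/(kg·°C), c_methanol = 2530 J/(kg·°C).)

T_f ≈ -18.0 °C

T_f is the heat-capacity-weighted average of the initial temperatures:
T_f = (103.92×207 + 1753.3×(-31.3)) / (103.92 + 1753.3)
    = -33367 / 1857.2 ≈ -17.97 °C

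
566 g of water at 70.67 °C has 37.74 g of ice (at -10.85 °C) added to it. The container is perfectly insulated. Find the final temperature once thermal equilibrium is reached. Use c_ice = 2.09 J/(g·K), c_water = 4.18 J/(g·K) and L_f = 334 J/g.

T_f ≈ 60.9 °C

Setting the total heat transfer to zero:
ice -10.85→0 °C: 37.74·2.09·10.85 = 855.81; melt ice: 37.74·334 = 12605; meltwater 0→T: 37.74·4.18·T = 157.75 T; water cools: 566·4.18·(T − 70.67) = 2365.9(T − 70.67)
2523.6 T = 167197 − 13461 = 153736
T ≈ 60.92 °C (positive, so assuming full melt was valid).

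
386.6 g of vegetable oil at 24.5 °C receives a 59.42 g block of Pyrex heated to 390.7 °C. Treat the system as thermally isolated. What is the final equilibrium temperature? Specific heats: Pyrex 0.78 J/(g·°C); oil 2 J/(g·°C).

T_f ≈ 45.2 °C

Energy conservation, ΣQ = 0:
59.42×0.78×(T − 390.7) + 386.6×2×(T − 24.5) = 0
46.35(T − 390.7) + 773.2(T − 24.5) = 0
819.55 T = 37051
T = 37051/819.55 ≈ 45.21 °C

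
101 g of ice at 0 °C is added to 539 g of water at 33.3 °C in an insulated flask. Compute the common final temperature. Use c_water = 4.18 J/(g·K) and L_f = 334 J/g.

T_f ≈ 15.4 °C

Conservation of energy gives ΣQ = 0:
melt ice: 101·334 = 33734
  warm the meltwater: 422.18 T
  water cools: 539·4.18·(T − 33.3) = 2253(T − 33.3)
2675.2 T = 75026 − 33734 = 41292
T ≈ 15.43 °C (positive, so assuming full melt was valid).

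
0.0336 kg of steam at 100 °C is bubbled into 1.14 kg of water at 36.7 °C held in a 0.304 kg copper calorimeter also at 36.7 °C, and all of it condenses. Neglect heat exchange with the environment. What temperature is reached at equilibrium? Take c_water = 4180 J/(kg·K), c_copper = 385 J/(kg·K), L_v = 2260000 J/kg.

Energy balance with sensible and latent terms:
condense steam: −0.0336·2260000 = −75936; condensed water 100 °C→T: 140.45(T − 100); water warms: 1.14·4180·(T − 36.7) = 4765.2(T − 36.7); cup: 117.04(T − 36.7)
5022.7 T = 75936 + 14045 + 179178 = 269159
T ≈ 53.59 °C, under the boiling point, so the assumption holds.

T_f ≈ 53.6 °C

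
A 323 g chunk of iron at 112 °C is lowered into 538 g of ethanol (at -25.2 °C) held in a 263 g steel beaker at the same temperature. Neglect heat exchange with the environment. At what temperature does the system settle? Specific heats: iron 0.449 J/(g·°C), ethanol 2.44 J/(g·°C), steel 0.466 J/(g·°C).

Energy conservation, ΣQ = 0:
323×0.449×(T − 112) + 538×2.44×(T − (-25.2)) + 263×0.466×(T − (-25.2)) = 0
1580.3 T = -19926
T = -19926 / 1580.3 = -12.6 °C

T_f ≈ -12.6 °C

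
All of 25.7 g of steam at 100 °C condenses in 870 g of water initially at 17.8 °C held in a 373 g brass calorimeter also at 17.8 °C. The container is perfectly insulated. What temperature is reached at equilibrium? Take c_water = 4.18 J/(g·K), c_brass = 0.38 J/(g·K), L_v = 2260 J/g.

T_f ≈ 35.0 °C

Taking heat into each body as positive, Σ m c ΔT = 0:
condense steam: −25.7·2260 = −58082; condensed water 100 °C→T: 107.43(T − 100); water warms: 870·4.18·(T − 17.8) = 3636.6(T − 17.8); brass cup: 373·0.38·(T − 17.8) = 141.74(T − 17.8)
3885.8 T = 58082 + 10743 + 67254 = 136079
T ≈ 35.02 °C, under the boiling point, so the assumption holds.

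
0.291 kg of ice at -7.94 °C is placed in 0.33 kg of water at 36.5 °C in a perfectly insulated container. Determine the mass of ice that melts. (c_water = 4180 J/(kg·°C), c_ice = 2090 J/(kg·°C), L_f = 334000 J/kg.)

Water can give up m c ΔT = 0.33×4180×36.5 = 50348 J before reaching 0 °C.
Warming the ice to 0 °C takes 0.291×2090×7.94 = 4829 J, leaving 45519 J for melting.
Fully melting the ice requires m_ice L_f = 0.291×334000 = 97194 J.
Since 45519 < 97194 J, not all the ice melts; equilibrium is at 0 °C.
Mass melted = 45519/334000 ≈ 0.1363 kg.

m_melted ≈ 0.136 kg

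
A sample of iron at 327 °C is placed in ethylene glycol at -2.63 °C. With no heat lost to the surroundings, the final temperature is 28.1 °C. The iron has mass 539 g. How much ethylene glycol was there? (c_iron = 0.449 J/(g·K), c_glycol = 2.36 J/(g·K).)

Energy conservation, ΣQ = 0:
539·0.449·(28.1 − 327) + m·2.36·(28.1 − (-2.63)) = 0
72.52 m = 72337
m = 72337/72.52 ≈ 997.4 g

m ≈ 997 g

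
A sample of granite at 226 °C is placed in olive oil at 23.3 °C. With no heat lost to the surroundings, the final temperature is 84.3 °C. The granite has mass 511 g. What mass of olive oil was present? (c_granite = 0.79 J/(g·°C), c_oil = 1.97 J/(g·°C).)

m ≈ 476 g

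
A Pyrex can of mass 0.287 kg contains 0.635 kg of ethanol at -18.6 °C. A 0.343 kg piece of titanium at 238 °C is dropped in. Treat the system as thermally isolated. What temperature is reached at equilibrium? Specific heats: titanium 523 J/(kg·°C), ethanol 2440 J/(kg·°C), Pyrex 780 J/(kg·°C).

T_f ≈ 5.0 °C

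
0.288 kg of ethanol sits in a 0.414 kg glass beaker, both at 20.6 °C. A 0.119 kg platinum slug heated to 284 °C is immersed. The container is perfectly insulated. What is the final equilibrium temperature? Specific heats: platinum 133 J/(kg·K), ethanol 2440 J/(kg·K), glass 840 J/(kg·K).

With ΣQ=0 the equilibrium temperature is the m·c-weighted mean:
T_f = (15.83×284 + 702.72×20.6 + 347.76×20.6) / (15.83 + 702.72 + 347.76)
    = 26135 / 1066.3 ≈ 24.51 °C

T_f ≈ 24.5 °C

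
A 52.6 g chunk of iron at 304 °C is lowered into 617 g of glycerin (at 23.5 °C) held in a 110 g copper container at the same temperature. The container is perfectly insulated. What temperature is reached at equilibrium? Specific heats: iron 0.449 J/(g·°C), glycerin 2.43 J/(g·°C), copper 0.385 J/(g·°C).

Setting the total heat transfer to zero:
52.6·0.449·(T − 304) + 617·2.43·(T − 23.5) + 110·0.385·(T − 23.5) = 0
(23.62 + 1499.3 + 42.35) T = 23.62·304 + 1499.3·23.5 + 42.35·23.5
T = 43409/1565.3 ≈ 27.73 °C

T_f ≈ 27.7 °C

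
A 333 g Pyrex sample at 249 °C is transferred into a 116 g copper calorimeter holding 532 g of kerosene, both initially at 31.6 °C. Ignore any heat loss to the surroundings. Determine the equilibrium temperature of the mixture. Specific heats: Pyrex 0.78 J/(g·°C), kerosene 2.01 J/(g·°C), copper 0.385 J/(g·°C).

T_f ≈ 72.7 °C

Heat gained plus heat lost sum to zero:
333·0.78·(T − 249) + 532·2.01·(T − 31.6) + 116·0.385·(T − 31.6) = 0
1373.7 T = 99877
T ≈ 72.71 °C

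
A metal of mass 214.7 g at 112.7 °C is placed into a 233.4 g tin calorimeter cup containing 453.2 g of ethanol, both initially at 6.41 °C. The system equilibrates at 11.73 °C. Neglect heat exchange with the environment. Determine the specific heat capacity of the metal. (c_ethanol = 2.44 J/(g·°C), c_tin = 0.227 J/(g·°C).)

c ≈ 0.284 J/(g·°C)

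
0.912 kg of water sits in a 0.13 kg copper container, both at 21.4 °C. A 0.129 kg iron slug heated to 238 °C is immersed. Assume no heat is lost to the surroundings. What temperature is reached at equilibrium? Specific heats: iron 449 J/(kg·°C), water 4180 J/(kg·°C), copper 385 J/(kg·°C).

T_f ≈ 24.6 °C

T_f = Σ m_i c_i T_i / Σ m_i c_i:
T_f = (57.92·238 + 3812.2·21.4 + 50.05·21.4) / (57.92 + 3812.2 + 50.05)
    = 96436 / 3920.1 ≈ 24.60 °C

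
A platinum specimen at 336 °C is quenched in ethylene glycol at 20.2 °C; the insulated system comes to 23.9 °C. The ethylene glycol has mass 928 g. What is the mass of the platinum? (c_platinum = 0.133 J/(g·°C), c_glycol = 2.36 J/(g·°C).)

m ≈ 195 g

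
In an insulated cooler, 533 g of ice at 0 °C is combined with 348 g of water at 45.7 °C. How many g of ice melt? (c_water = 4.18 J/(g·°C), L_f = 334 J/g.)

Water can give up m c ΔT = 348×4.18×45.7 = 66477 J before reaching 0 °C.
Fully melting the ice requires m_ice L_f = 533×334 = 178022 J.
66477 J < 178022 J, so only part of the ice melts and the system sits at 0 °C.
Mass melted = 66477/334 ≈ 199 g.

m_melted ≈ 199 g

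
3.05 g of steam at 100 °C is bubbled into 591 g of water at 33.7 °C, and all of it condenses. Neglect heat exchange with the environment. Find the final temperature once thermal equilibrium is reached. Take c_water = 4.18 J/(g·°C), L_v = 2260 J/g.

Setting the total heat transfer to zero:
condense steam: −3.05×2260 = −6893
  condensate cools 100→T: 3.05×4.18×(T − 100) = 12.75(T − 100)
  original water: 2470.4(T − 33.7)
2483.1 T = 6893 + 1274.9 + 83252 = 91420
T ≈ 36.82 °C (< 100 °C, so full condensation is consistent).

T_f ≈ 36.8 °C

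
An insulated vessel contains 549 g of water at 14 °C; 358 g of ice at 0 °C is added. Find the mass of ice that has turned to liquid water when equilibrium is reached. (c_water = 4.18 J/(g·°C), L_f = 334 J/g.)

Water can give up m c ΔT = 549·4.18·14 = 32127 J before reaching 0 °C.
Fully melting the ice requires m_ice L_f = 358·334 = 119572 J.
32127 J < 119572 J, so only part of the ice melts and the system sits at 0 °C.
Mass melted = 32127/334 ≈ 96.19 g.

m_melted ≈ 96.2 g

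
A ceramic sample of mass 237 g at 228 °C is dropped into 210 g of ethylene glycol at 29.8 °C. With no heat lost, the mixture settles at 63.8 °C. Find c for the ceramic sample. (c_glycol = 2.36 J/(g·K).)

Energy conservation, ΣQ = 0:
237×c×(63.8 − 228) + 210×2.36×(63.8 − 29.8) = 0
-38915 c = -16850
c = -16850/-38915 ≈ 0.433 J/(g·K)

c ≈ 0.433 J/(g·K)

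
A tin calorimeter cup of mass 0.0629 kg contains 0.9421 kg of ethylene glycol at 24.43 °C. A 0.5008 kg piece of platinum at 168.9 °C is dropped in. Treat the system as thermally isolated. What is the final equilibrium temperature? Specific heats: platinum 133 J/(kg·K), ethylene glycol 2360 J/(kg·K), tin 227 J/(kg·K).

T_f ≈ 28.6 °C

Energy conservation, ΣQ = 0:
0.5008*133*(T − 168.9) + 0.9421*2360*(T − 24.43) + 0.0629*227*(T − 24.43) = 0
66.61(T − 168.9) + 2223.4(T − 24.43) + 14.28(T − 24.43) = 0
(66.61 + 2223.4 + 14.28) T = 66.61*168.9 + 2223.4*24.43 + 14.28*24.43
T ≈ 28.61 °C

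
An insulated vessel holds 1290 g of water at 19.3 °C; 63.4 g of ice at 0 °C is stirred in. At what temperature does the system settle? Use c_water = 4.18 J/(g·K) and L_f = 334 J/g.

Let T be the final temperature. ΣQ_i = 0:
latent heat to melt: 63.4×334 = 21176; warm the meltwater: 265.01 T; water: 5392.2(T − 19.3)
5657.2 T = 104069 − 21176 = 82894
T ≈ 14.65 °C. Since T > 0 °C, the all-ice-melts assumption holds.

T_f ≈ 14.7 °C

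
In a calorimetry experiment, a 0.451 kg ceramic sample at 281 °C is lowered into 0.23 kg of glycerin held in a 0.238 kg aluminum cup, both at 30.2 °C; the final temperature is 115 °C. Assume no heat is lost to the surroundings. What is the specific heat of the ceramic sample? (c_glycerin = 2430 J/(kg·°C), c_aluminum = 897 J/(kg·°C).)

c ≈ 875 J/(kg·°C)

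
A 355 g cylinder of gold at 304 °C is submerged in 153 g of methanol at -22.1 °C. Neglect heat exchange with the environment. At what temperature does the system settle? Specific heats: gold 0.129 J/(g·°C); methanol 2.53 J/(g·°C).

Heat lost by the gold equals heat gained by the methanol:
355·0.129·(304 − T) = 153·2.53·(T − (-22.1))
45.8(304 − T) = 387.09(T − (-22.1))
432.88 T = 5367  ⇒  T ≈ 12.40 °C

T_f ≈ 12.4 °C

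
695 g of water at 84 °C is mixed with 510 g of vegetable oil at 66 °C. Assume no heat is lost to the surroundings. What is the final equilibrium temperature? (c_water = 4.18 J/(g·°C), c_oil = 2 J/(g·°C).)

T_f ≈ 79.3 °C

With ΣQ=0 the equilibrium temperature is the m·c-weighted mean:
T_f = (2905.1*84 + 1020*66) / (2905.1 + 1020)
    = 311348 / 3925.1 ≈ 79.32 °C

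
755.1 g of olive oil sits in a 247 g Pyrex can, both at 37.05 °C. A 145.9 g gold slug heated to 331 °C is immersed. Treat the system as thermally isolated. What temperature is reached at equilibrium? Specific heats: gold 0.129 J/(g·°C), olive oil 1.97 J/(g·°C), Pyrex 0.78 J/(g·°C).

With ΣQ=0 the equilibrium temperature is the m·c-weighted mean:
T_f = (18.82*331 + 1487.5*37.05 + 192.66*37.05) / (18.82 + 1487.5 + 192.66)
    = 68481 / 1699 ≈ 40.31 °C

T_f ≈ 40.3 °C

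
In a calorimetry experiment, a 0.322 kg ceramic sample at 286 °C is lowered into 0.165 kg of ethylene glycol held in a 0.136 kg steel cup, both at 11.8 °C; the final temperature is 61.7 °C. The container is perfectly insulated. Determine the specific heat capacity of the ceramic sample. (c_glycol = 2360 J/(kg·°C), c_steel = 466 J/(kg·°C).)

c ≈ 313 J/(kg·°C)

Setting the total heat transfer to zero:
0.322·c·(61.7 − 286) + 0.165·2360·(61.7 − 11.8) + 0.136·466·(61.7 − 11.8) = 0
-72.22 c = -22594
c = -22594/-72.22 ≈ 312.8 J/(kg·°C)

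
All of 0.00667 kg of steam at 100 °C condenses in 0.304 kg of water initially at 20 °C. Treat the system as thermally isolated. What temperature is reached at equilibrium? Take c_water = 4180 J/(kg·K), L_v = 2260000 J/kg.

T_f ≈ 33.3 °C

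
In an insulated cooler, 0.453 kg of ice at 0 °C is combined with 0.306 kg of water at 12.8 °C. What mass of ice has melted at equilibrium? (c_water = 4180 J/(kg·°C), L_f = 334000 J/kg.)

m_melted ≈ 0.049 kg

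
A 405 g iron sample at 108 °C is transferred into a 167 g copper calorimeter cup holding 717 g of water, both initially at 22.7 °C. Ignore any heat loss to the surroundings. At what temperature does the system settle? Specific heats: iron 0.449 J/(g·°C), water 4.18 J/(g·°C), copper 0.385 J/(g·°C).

T_f ≈ 27.5 °C

Net heat exchanged in the isolated system is zero:
405·0.449·(T − 108) + 717·4.18·(T − 22.7) + 167·0.385·(T − 22.7) = 0
181.84(T − 108) + 2997.1(T − 22.7) + 64.3(T − 22.7) = 0
3243.2 T = 89132
T = 89132/3243.2 ≈ 27.48 °C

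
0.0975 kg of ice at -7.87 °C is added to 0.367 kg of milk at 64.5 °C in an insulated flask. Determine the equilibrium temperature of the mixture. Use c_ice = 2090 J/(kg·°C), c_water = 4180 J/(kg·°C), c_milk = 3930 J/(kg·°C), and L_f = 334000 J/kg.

Setting the total heat transfer to zero:
warm ice to 0 °C: 0.0975·2090·(0 − (-7.87)) = 1603.7; latent heat to melt: 0.0975·334000 = 32565; warm the meltwater: 407.55 T; milk: 1442.3(T − 64.5)
1849.9 T = 93029 − 34169 = 58860
T ≈ 31.82 °C. Since T > 0 °C, the all-ice-melts assumption holds.

T_f ≈ 31.8 °C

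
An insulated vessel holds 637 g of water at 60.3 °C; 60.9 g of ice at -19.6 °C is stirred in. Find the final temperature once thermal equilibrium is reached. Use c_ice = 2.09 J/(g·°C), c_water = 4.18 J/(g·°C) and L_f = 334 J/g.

T_f ≈ 47.2 °C

Taking heat into each body as positive, Σ m c ΔT = 0:
warm ice to 0 °C: 60.9·2.09·(0 − (-19.6)) = 2494.7; latent heat to melt: 60.9·334 = 20341; warm the meltwater: 254.56 T; water: 2662.7(T − 60.3)
2917.2 T = 160558 − 22835 = 137723
T ≈ 47.21 °C (positive, so assuming full melt was valid).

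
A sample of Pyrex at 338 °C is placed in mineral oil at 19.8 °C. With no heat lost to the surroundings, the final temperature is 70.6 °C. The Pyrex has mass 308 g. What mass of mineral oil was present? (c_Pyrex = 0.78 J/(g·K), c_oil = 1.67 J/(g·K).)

m ≈ 757 g

Setting the total heat transfer to zero:
308×0.78×(70.6 − 338) + m×1.67×(70.6 − 19.8) = 0
84.84 m = 64240
m = 64240/84.84 ≈ 757.2 g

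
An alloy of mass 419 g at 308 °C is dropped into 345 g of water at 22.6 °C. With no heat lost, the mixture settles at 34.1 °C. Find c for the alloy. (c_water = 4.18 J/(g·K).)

c ≈ 0.145 J/(g·K)

Setting the total heat transfer to zero:
419×c×(34.1 − 308) + 345×4.18×(34.1 − 22.6) = 0
-114764 c = -16584
c = -16584/-114764 ≈ 0.1445 J/(g·K)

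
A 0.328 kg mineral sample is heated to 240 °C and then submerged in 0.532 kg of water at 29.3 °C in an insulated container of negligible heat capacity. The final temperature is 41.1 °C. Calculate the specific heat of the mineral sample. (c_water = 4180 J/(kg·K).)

Taking heat into each body as positive, Σ m c ΔT = 0:
0.328·c·(41.1 − 240) + 0.532·4180·(41.1 − 29.3) = 0
-65.24 c = -26240
c = -26240/-65.24 ≈ 402.2 J/(kg·K)

c ≈ 402 J/(kg·K)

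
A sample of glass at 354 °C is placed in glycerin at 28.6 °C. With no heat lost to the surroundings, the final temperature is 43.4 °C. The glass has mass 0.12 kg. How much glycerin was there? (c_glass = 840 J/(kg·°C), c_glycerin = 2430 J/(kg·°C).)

m ≈ 0.871 kg

|Q_glass| = |Q_glycerin|:
0.12×840×(354 − 43.4) = m×2430×(43.4 − 28.6)
35964 m = 31308  ⇒  m ≈ 0.8706 kg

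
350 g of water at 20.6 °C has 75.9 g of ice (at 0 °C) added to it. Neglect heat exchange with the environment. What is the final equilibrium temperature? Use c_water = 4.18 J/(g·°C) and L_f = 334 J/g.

Taking heat into each body as positive, Σ m c ΔT = 0:
fusion: m_ice L_f = 75.9×334 = 25351
  warm the meltwater: 317.26 T
  water: 1463(T − 20.6)
1780.3 T = 30138 − 25351 = 4787.2
T ≈ 2.69 °C (positive, so assuming full melt was valid).

T_f ≈ 2.7 °C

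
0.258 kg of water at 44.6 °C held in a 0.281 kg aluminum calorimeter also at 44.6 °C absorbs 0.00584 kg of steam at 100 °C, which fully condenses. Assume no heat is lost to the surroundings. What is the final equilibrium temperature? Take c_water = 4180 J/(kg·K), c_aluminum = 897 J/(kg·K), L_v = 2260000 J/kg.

T_f ≈ 55.3 °C

Taking heat into each body as positive, Σ m c ΔT = 0:
steam→water at 100 °C releases m L_v = 0.00584×2260000 = 13198; condensed water 100 °C→T: 24.41(T − 100); water warms: 0.258×4180×(T − 44.6) = 1078.4(T − 44.6); aluminum cup: 0.281×897×(T − 44.6) = 252.06(T − 44.6)
1354.9 T = 13198 + 2441.1 + 59340 = 74980
T ≈ 55.34 °C — below 100 °C, confirming all the steam condensed.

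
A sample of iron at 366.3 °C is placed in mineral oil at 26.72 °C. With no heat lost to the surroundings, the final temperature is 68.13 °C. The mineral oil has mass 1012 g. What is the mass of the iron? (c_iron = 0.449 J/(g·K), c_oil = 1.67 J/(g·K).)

Heat lost by the iron = heat gained by the oil:
m·0.449·(366.3 − 68.13) = 1012·1.67·(68.13 − 26.72)
133.88 m = 69985  ⇒  m ≈ 522.7 g

m ≈ 523 g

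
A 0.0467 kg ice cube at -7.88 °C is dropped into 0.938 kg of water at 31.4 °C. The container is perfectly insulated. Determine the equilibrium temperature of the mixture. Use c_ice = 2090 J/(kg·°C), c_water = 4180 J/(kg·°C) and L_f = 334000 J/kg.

T_f ≈ 25.9 °C

Taking heat into each body as positive, Σ m c ΔT = 0:
warm ice to 0 °C: 0.0467×2090×(0 − (-7.88)) = 769.11
  melt ice: 0.0467×334000 = 15598
  warm the meltwater: 195.21 T
  water: 3920.8(T − 31.4)
4116 T = 123114 − 16367 = 106747
T ≈ 25.93 °C. Since T > 0 °C, the all-ice-melts assumption holds.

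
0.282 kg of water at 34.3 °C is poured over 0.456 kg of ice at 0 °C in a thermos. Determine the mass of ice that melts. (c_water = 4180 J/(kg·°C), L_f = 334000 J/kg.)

Water can give up m c ΔT = 0.282·4180·34.3 = 40431 J before reaching 0 °C.
Fully melting the ice requires m_ice L_f = 0.456·334000 = 152304 J.
Since 40431 < 152304 J, not all the ice melts; equilibrium is at 0 °C.
m_melted·334000 = 40431  ⇒  m_melted ≈ 0.1211 kg.

m_melted ≈ 0.121 kg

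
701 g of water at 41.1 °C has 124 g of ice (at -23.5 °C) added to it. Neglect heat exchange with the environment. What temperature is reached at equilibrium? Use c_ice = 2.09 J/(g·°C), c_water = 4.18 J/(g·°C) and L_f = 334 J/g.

T_f ≈ 21.1 °C

Setting the total heat transfer to zero:
warm ice to 0 °C: 124·2.09·(0 − (-23.5)) = 6090.3
  melt ice: 124·334 = 41416
  meltwater 0→T: 124·4.18·T = 518.32 T
  water cools: 701·4.18·(T − 41.1) = 2930.2(T − 41.1)
3448.5 T = 120430 − 47506 = 72924
T ≈ 21.15 °C — above 0 °C, consistent with complete melting.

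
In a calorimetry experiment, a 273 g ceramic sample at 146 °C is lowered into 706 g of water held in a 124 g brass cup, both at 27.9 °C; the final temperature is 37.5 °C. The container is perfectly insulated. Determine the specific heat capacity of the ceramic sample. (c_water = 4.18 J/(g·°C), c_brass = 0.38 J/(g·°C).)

Conservation of energy gives ΣQ = 0:
273·c·(37.5 − 146) + 706·4.18·(37.5 − 27.9) + 124·0.38·(37.5 − 27.9) = 0
-29620 c = -28783
c = -28783/-29620 ≈ 0.9717 J/(g·°C)

c ≈ 0.972 J/(g·°C)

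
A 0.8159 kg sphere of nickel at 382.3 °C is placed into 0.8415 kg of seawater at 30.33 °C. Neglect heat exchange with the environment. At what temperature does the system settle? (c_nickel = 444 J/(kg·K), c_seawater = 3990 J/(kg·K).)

Heat lost by the nickel equals heat gained by the seawater:
0.8159×444×(382.3 − T) = 0.8415×3990×(T − 30.33)
362.26(382.3 − T) = 3357.6(T − 30.33)
3719.8 T = 240327  ⇒  T ≈ 64.61 °C

T_f ≈ 64.6 °C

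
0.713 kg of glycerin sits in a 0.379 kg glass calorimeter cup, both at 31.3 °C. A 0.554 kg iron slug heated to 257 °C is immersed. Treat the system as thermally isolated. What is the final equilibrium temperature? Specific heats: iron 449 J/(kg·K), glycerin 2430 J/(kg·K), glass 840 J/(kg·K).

T_f ≈ 55.7 °C

Setting the total heat transfer to zero:
0.554·449·(T − 257) + 0.713·2430·(T − 31.3) + 0.379·840·(T − 31.3) = 0
(248.75 + 1732.6 + 318.36) T = 248.75·257 + 1732.6·31.3 + 318.36·31.3
T ≈ 55.71 °C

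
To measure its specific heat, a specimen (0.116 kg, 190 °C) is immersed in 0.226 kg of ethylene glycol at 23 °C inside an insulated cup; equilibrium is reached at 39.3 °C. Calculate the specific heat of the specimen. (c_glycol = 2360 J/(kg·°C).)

c ≈ 497 J/(kg·°C)

m_s c (T_s − T_f) = m_glycol c_glycol (T_f − T_0):
0.116×c×(190 − 39.3) = 0.226×2360×(39.3 − 23)
17.48 c = 8693.8  ⇒  c ≈ 497.3 J/(kg·°C)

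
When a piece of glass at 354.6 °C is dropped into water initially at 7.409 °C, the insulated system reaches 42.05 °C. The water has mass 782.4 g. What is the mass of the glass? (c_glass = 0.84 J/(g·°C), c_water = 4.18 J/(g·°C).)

m ≈ 432 g

Heat lost by the glass = heat gained by the water:
m·0.84·(354.6 − 42.05) = 782.4·4.18·(42.05 − 7.409)
262.54 m = 113291  ⇒  m ≈ 431.5 g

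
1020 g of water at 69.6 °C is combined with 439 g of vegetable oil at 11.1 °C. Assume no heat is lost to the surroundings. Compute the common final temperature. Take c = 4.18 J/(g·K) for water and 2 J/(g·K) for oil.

T_f ≈ 59.6 °C

Taking heat into each body as positive, Σ m c ΔT = 0:
1020·4.18·(T − 69.6) + 439·2·(T − 11.1) = 0
5141.6 T = 306492
T = 306492/5141.6 ≈ 59.61 °C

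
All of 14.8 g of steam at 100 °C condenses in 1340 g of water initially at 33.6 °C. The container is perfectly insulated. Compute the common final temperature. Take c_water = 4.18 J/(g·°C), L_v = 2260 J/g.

T_f ≈ 40.2 °C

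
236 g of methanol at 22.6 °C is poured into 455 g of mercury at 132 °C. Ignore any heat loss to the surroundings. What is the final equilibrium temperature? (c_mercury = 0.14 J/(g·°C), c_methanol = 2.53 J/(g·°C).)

|Q_mercury| = |Q_methanol|:
455*0.14*(132 − T) = 236*2.53*(T − 22.6)
63.7(132 − T) = 597.08(T − 22.6)
660.78 T = 21902  ⇒  T ≈ 33.15 °C

T_f ≈ 33.1 °C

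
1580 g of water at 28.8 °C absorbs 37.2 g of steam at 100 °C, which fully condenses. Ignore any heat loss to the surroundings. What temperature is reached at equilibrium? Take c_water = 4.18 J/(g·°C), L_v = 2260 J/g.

Heat gained plus heat lost sum to zero:
condense steam: −37.2×2260 = −84072; condensed water 100 °C→T: 155.5(T − 100); original water: 6604.4(T − 28.8)
6759.9 T = 84072 + 15550 + 190207 = 289828
T ≈ 42.87 °C — below 100 °C, confirming all the steam condensed.

T_f ≈ 42.9 °C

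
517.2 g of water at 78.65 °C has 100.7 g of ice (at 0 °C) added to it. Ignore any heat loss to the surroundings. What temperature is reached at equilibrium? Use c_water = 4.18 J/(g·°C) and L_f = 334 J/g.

Setting the total heat transfer to zero:
melt ice: 100.7×334 = 33634
  warm the meltwater: 420.93 T
  water cools: 517.2×4.18×(T − 78.65) = 2161.9(T − 78.65)
2582.8 T = 170033 − 33634 = 136399
T ≈ 52.81 °C (positive, so assuming full melt was valid).

T_f ≈ 52.8 °C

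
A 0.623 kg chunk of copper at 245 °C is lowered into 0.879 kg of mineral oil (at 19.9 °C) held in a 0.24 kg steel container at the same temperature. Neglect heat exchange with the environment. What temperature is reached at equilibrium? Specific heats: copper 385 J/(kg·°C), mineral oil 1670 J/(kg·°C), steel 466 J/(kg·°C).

With ΣQ=0 the equilibrium temperature is the m·c-weighted mean:
T_f = (239.85×245 + 1467.9×19.9 + 111.84×19.9) / (239.85 + 1467.9 + 111.84)
    = 90202 / 1819.6 ≈ 49.57 °C

T_f ≈ 49.6 °C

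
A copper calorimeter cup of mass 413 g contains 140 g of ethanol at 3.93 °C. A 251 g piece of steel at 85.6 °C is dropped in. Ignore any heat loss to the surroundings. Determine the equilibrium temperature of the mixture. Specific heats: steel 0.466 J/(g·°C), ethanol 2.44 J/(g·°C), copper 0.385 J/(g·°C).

Heat gained plus heat lost sum to zero:
251·0.466·(T − 85.6) + 140·2.44·(T − 3.93) + 413·0.385·(T − 3.93) = 0
116.97(T − 85.6) + 341.6(T − 3.93) + 159(T − 3.93) = 0
617.57 T = 11980
T ≈ 19.40 °C

T_f ≈ 19.4 °C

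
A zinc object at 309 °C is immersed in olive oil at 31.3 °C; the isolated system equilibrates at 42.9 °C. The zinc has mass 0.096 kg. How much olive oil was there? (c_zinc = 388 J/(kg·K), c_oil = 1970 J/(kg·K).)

m ≈ 0.434 kg

Net heat exchanged in the isolated system is zero:
0.096×388×(42.9 − 309) + m×1970×(42.9 − 31.3) = 0
22852 m = 9911.7
m = 9911.7/22852 ≈ 0.4337 kg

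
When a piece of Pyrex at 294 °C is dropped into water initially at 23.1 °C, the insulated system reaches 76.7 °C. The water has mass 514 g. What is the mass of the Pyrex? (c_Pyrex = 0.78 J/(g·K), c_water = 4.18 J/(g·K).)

|Q_Pyrex| = |Q_water|:
m·0.78·(294 − 76.7) = 514·4.18·(76.7 − 23.1)
169.49 m = 115161  ⇒  m ≈ 679.4 g

m ≈ 679 g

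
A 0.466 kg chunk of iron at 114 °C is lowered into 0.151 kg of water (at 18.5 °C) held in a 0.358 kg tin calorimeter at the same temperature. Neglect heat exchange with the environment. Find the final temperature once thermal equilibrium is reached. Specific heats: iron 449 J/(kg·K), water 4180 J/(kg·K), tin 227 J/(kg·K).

T_f ≈ 40.2 °C

Setting the total heat transfer to zero:
0.466×449×(T − 114) + 0.151×4180×(T − 18.5) + 0.358×227×(T − 18.5) = 0
209.23(T − 114) + 631.18(T − 18.5) + 81.27(T − 18.5) = 0
921.68 T = 37033
T = 37033 / 921.68 = 40.2 °C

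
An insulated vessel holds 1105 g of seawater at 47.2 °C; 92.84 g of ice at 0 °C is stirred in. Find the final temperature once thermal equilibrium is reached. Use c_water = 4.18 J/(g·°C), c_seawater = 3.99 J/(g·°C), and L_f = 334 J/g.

Let T be the final temperature. ΣQ_i = 0:
fusion: m_ice L_f = 92.84·334 = 31009
  meltwater 0→T: 92.84·4.18·T = 388.07 T
  seawater: 4408.9(T − 47.2)
4797 T = 208102 − 31009 = 177094
T ≈ 36.92 °C — above 0 °C, consistent with complete melting.

T_f ≈ 36.9 °C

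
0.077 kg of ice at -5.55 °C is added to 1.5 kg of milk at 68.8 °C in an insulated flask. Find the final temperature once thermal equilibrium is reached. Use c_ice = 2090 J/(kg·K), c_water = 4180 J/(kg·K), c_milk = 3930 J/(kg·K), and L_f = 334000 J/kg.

T_f ≈ 61.0 °C

Let T be the final temperature. ΣQ_i = 0:
ice -5.55→0 °C: 0.077×2090×5.55 = 893.16
  fusion: m_ice L_f = 0.077×334000 = 25718
  meltwater 0→T: 0.077×4180×T = 321.86 T
  milk: 5895(T − 68.8)
6216.9 T = 405576 − 26611 = 378965
T ≈ 60.96 °C (positive, so assuming full melt was valid).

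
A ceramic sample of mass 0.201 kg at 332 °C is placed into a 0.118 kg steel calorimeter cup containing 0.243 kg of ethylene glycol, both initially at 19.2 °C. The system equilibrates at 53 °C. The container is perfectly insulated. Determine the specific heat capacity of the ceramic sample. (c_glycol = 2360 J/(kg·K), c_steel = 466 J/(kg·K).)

c ≈ 379 J/(kg·K)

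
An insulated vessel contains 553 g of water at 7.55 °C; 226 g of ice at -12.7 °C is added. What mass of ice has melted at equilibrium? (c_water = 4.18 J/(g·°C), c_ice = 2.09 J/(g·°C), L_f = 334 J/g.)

m_melted ≈ 34.3 g

Water can give up m c ΔT = 553·4.18·7.55 = 17452 J before reaching 0 °C.
Warming the ice to 0 °C takes 226·2.09·12.7 = 5998.7 J, leaving 11453 J for melting.
Melting all 226 g of ice would need 226·334 = 75484 J.
That's not enough to melt it all — equilibrium is at 0 °C with ice remaining.
m_melted·334 = 11453  ⇒  m_melted ≈ 34.29 g.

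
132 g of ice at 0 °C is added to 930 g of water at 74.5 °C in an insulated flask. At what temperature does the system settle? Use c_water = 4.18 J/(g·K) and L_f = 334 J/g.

T_f ≈ 55.3 °C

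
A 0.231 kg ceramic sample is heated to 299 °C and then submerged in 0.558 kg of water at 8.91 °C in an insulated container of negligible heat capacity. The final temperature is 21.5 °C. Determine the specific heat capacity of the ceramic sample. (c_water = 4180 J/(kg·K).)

Heat lost by the ceramic sample = heat gained by the water:
0.231·c·(299 − 21.5) = 0.558·4180·(21.5 − 8.91)
64.1 c = 29365  ⇒  c ≈ 458.1 J/(kg·K)

c ≈ 458 J/(kg·K)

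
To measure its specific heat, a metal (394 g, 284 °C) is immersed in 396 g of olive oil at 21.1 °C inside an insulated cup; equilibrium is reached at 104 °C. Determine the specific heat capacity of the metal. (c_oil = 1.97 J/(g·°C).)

c ≈ 0.912 J/(g·°C)

Heat lost by the metal = heat gained by the oil:
394·c·(284 − 104) = 396·1.97·(104 − 21.1)
70920 c = 64672  ⇒  c ≈ 0.9119 J/(g·°C)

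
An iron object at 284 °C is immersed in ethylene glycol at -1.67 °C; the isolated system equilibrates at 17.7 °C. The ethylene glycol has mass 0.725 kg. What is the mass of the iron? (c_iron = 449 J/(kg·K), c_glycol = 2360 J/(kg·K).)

m ≈ 0.277 kg

Heat lost by the iron = heat gained by the glycol:
m×449×(284 − 17.7) = 0.725×2360×(17.7 − (-1.67))
119569 m = 33142  ⇒  m ≈ 0.2772 kg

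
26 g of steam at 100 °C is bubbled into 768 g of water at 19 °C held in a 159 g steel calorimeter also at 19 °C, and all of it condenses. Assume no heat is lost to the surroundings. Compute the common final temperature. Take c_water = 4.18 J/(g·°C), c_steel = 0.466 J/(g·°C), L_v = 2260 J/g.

T_f ≈ 38.9 °C

Net heat exchanged in the isolated system is zero:
latent heat released on condensation: 26×2260 = 58760
  condensed water 100 °C→T: 108.68(T − 100)
  original water: 3210.2(T − 19)
  steel cup: 159×0.466×(T − 19) = 74.09(T − 19)
3393 T = 58760 + 10868 + 62402 = 132030
T ≈ 38.91 °C, under the boiling point, so the assumption holds.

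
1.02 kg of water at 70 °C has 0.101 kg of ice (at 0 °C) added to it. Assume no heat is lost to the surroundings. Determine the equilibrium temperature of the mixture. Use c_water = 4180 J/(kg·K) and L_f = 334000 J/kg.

T_f ≈ 56.5 °C

Net heat exchanged in the isolated system is zero:
fusion: m_ice L_f = 0.101·334000 = 33734; meltwater 0→T: 0.101·4180·T = 422.18 T; water cools: 1.02·4180·(T − 70) = 4263.6(T − 70)
4685.8 T = 298452 − 33734 = 264718
T ≈ 56.49 °C (positive, so assuming full melt was valid).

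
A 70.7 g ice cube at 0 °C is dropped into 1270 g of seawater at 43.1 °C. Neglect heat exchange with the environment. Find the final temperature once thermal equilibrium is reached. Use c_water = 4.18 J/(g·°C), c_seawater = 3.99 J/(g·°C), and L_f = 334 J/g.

T_f ≈ 36.3 °C

Sum of m c ΔT and latent-heat terms is zero:
fusion: m_ice L_f = 70.7×334 = 23614; warm the meltwater: 295.53 T; seawater: 5067.3(T − 43.1)
5362.8 T = 218401 − 23614 = 194787
T ≈ 36.32 °C. Since T > 0 °C, the all-ice-melts assumption holds.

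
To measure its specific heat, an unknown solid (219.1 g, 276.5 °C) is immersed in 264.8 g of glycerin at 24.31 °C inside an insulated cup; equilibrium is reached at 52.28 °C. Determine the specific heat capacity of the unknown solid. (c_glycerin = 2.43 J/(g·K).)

c ≈ 0.366 J/(g·K)

Heat gained plus heat lost sum to zero:
219.1×c×(52.28 − 276.5) + 264.8×2.43×(52.28 − 24.31) = 0
-49127 c = -17998
c = -17998/-49127 ≈ 0.3664 J/(g·K)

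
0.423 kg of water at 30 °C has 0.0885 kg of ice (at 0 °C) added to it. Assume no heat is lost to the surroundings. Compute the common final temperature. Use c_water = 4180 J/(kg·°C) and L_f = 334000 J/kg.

T_f ≈ 11.0 °C

Net heat exchanged in the isolated system is zero:
melt ice: 0.0885×334000 = 29559; warm the meltwater: 369.93 T; water cools: 0.423×4180×(T − 30) = 1768.1(T − 30)
2138.1 T = 53044 − 29559 = 23485
T ≈ 10.98 °C — above 0 °C, consistent with complete melting.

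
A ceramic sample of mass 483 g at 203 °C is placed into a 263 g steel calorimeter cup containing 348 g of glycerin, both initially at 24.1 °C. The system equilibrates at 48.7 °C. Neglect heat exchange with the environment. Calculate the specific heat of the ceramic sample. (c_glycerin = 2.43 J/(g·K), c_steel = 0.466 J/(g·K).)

Conservation of energy gives ΣQ = 0:
483·c·(48.7 − 203) + 348·2.43·(48.7 − 24.1) + 263·0.466·(48.7 − 24.1) = 0
-74527 c = -23818
c = -23818/-74527 ≈ 0.3196 J/(g·K)

c ≈ 0.32 J/(g·K)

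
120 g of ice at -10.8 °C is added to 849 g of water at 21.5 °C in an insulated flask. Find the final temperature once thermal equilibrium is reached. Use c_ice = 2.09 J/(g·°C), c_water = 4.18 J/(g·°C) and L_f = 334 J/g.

T_f ≈ 8.3 °C

Let T be the final temperature. ΣQ_i = 0:
warm ice to 0 °C: 120×2.09×(0 − (-10.8)) = 2708.6; melt ice: 120×334 = 40080; meltwater 0→T: 120×4.18×T = 501.6 T; water: 3548.8(T − 21.5)
4050.4 T = 76300 − 42789 = 33511
T ≈ 8.27 °C (positive, so assuming full melt was valid).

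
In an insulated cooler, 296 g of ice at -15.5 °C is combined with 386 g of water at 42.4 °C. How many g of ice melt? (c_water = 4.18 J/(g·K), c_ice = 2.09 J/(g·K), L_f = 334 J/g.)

m_melted ≈ 176 g

Heat available from the water dropping to 0 °C: 386×4.18×42.4 = 68412 J.
Of that, 296×2.09×15.5 = 9588.9 J goes to bring the ice to 0 °C, leaving 58823 J.
Fully melting the ice requires m_ice L_f = 296×334 = 98864 J.
Since 58823 < 98864 J, not all the ice melts; equilibrium is at 0 °C.
Mass melted = 58823/334 ≈ 176.1 g.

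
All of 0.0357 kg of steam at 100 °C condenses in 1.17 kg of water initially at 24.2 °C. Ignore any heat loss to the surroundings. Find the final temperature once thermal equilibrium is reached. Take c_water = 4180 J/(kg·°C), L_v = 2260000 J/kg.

Sum of m c ΔT and latent-heat terms is zero:
latent heat released on condensation: 0.0357·2260000 = 80682; condensed water 100 °C→T: 149.23(T − 100); water warms: 1.17·4180·(T − 24.2) = 4890.6(T − 24.2)
5039.8 T = 80682 + 14923 + 118353 = 213957
T ≈ 42.45 °C, under the boiling point, so the assumption holds.

T_f ≈ 42.5 °C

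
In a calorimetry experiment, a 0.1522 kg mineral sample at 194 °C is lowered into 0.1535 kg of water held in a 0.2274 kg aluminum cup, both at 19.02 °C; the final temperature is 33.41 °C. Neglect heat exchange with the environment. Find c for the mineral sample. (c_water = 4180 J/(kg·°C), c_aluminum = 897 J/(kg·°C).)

c ≈ 498 J/(kg·°C)

Energy conservation, ΣQ = 0:
0.1522·c·(33.41 − 194) + 0.1535·4180·(33.41 − 19.02) + 0.2274·897·(33.41 − 19.02) = 0
-24.44 c = -12168
c = -12168/-24.44 ≈ 497.8 J/(kg·°C)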